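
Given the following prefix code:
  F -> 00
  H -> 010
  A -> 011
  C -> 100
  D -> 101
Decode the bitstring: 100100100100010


Decoding step by step:
Bits 100 -> C
Bits 100 -> C
Bits 100 -> C
Bits 100 -> C
Bits 010 -> H


Decoded message: CCCCH


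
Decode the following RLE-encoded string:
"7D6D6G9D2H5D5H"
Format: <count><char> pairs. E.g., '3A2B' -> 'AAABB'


Expanding each <count><char> pair:
  7D -> 'DDDDDDD'
  6D -> 'DDDDDD'
  6G -> 'GGGGGG'
  9D -> 'DDDDDDDDD'
  2H -> 'HH'
  5D -> 'DDDDD'
  5H -> 'HHHHH'

Decoded = DDDDDDDDDDDDDGGGGGGDDDDDDDDDHHDDDDDHHHHH


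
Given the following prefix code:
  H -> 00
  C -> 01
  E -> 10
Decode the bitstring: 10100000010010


Decoding step by step:
Bits 10 -> E
Bits 10 -> E
Bits 00 -> H
Bits 00 -> H
Bits 01 -> C
Bits 00 -> H
Bits 10 -> E


Decoded message: EEHHCHE


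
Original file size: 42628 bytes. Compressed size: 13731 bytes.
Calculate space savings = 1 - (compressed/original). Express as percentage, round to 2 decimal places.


ratio = compressed/original = 13731/42628 = 0.322112
savings = 1 - ratio = 1 - 0.322112 = 0.677888
as a percentage: 0.677888 * 100 = 67.79%

Space savings = 1 - 13731/42628 = 67.79%


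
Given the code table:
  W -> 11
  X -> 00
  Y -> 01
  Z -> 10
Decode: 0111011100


Decoding:
01 -> Y
11 -> W
01 -> Y
11 -> W
00 -> X


Result: YWYWX


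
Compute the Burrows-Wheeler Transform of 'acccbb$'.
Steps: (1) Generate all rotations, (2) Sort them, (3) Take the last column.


Rotations (sorted):
  0: $acccbb -> last char: b
  1: acccbb$ -> last char: $
  2: b$acccb -> last char: b
  3: bb$accc -> last char: c
  4: cbb$acc -> last char: c
  5: ccbb$ac -> last char: c
  6: cccbb$a -> last char: a


BWT = b$bccca


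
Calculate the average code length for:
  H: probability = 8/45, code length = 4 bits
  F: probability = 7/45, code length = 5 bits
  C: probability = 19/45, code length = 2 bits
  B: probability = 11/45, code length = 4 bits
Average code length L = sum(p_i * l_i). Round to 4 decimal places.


Weighted contributions p_i * l_i:
  H: (8/45) * 4 = 32/45
  F: (7/45) * 5 = 35/45
  C: (19/45) * 2 = 38/45
  B: (11/45) * 4 = 44/45
Sum = (32 + 35 + 38 + 44)/45 = 149/45

L = 149/45 = 3.3111 bits/symbol


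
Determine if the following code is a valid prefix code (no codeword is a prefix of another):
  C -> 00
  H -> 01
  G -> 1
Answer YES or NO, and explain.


Checking each pair (does one codeword prefix another?):
  C='00' vs H='01': no prefix
  C='00' vs G='1': no prefix
  H='01' vs C='00': no prefix
  H='01' vs G='1': no prefix
  G='1' vs C='00': no prefix
  G='1' vs H='01': no prefix
No violation found over all pairs.

YES -- this is a valid prefix code. No codeword is a prefix of any other codeword.


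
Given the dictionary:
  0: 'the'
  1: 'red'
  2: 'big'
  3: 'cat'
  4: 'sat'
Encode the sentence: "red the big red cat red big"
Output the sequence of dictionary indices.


Look up each word in the dictionary:
  'red' -> 1
  'the' -> 0
  'big' -> 2
  'red' -> 1
  'cat' -> 3
  'red' -> 1
  'big' -> 2

Encoded: [1, 0, 2, 1, 3, 1, 2]


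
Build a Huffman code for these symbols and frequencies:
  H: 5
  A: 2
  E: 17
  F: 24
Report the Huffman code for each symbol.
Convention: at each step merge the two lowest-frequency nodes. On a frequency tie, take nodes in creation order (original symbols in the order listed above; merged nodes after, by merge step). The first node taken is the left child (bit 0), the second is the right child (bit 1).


Huffman tree construction:
Step 1: Merge A(2) + H(5) = 7
Step 2: Merge (A+H)(7) + E(17) = 24
Step 3: Merge F(24) + ((A+H)+E)(24) = 48
Read each symbol's code off the tree from the root (left child = 0, right child = 1).

Codes:
  H: 101 (length 3)
  A: 100 (length 3)
  E: 11 (length 2)
  F: 0 (length 1)
Average code length: 79/48 = 1.6458 bits/symbol


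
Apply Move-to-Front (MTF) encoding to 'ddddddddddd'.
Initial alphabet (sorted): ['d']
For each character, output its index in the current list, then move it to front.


MTF encoding:
'd': index 0 in ['d'] -> ['d']
'd': index 0 in ['d'] -> ['d']
'd': index 0 in ['d'] -> ['d']
'd': index 0 in ['d'] -> ['d']
'd': index 0 in ['d'] -> ['d']
'd': index 0 in ['d'] -> ['d']
'd': index 0 in ['d'] -> ['d']
'd': index 0 in ['d'] -> ['d']
'd': index 0 in ['d'] -> ['d']
'd': index 0 in ['d'] -> ['d']
'd': index 0 in ['d'] -> ['d']


Output: [0, 0, 0, 0, 0, 0, 0, 0, 0, 0, 0]


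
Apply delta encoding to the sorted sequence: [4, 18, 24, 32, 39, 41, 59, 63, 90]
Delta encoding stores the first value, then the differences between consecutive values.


First value: 4
Deltas:
  18 - 4 = 14
  24 - 18 = 6
  32 - 24 = 8
  39 - 32 = 7
  41 - 39 = 2
  59 - 41 = 18
  63 - 59 = 4
  90 - 63 = 27


Delta encoded: [4, 14, 6, 8, 7, 2, 18, 4, 27]


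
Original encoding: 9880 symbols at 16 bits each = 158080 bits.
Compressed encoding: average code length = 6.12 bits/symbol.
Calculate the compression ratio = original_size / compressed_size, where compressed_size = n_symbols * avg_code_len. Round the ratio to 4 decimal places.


original_size = n_symbols * orig_bits = 9880 * 16 = 158080 bits
compressed_size = n_symbols * avg_code_len = 9880 * 6.12 = 60465.6 bits
ratio = original_size / compressed_size = 158080 / 60465.6 = 2.6144

Compression ratio = 2.6144


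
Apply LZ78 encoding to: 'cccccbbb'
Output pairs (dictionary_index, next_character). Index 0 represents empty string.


LZ78 encoding steps:
Dictionary: {0: ''}
Step 1: w='' (idx 0), next='c' -> output (0, 'c'), add 'c' as idx 1
Step 2: w='c' (idx 1), next='c' -> output (1, 'c'), add 'cc' as idx 2
Step 3: w='cc' (idx 2), next='b' -> output (2, 'b'), add 'ccb' as idx 3
Step 4: w='' (idx 0), next='b' -> output (0, 'b'), add 'b' as idx 4
Step 5: w='b' (idx 4), end of input -> output (4, '')


Encoded: [(0, 'c'), (1, 'c'), (2, 'b'), (0, 'b'), (4, '')]


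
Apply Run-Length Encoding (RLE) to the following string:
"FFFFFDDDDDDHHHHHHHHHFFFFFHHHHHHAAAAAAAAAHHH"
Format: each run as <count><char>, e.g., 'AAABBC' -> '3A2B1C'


Scanning runs left to right:
  i=0: run of 'F' x 5 -> '5F'
  i=5: run of 'D' x 6 -> '6D'
  i=11: run of 'H' x 9 -> '9H'
  i=20: run of 'F' x 5 -> '5F'
  i=25: run of 'H' x 6 -> '6H'
  i=31: run of 'A' x 9 -> '9A'
  i=40: run of 'H' x 3 -> '3H'

RLE = 5F6D9H5F6H9A3H


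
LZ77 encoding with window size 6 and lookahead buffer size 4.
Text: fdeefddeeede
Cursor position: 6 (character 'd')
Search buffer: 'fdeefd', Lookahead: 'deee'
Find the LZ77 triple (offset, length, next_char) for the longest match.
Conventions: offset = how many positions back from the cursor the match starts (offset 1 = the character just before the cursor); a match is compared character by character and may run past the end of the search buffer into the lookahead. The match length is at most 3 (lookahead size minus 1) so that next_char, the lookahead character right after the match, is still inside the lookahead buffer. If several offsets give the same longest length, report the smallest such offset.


Try each offset into the search buffer:
  offset=1 (pos 5, char 'd'): match length 1
  offset=2 (pos 4, char 'f'): match length 0
  offset=3 (pos 3, char 'e'): match length 0
  offset=4 (pos 2, char 'e'): match length 0
  offset=5 (pos 1, char 'd'): match length 3
  offset=6 (pos 0, char 'f'): match length 0
Longest match has length 3 at offset 5.
next_char = character at position 6 + 3 = 9 -> 'e'

Best match: offset=5, length=3 (matching 'dee' starting at position 1)
LZ77 triple: (5, 3, 'e')


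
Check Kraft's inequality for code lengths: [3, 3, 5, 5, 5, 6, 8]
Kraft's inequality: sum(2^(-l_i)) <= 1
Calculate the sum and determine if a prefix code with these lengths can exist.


Sum = 2^(-3) + 2^(-3) + 2^(-5) + 2^(-5) + 2^(-5) + 2^(-6) + 2^(-8)
    = 0.125 + 0.125 + 0.03125 + 0.03125 + 0.03125 + 0.015625 + 0.00390625
    = 93/256 = 0.36328125
Since 0.36328125 <= 1, Kraft's inequality IS satisfied.
A prefix code with these lengths CAN exist.

Kraft sum = 0.36328125. Satisfied.


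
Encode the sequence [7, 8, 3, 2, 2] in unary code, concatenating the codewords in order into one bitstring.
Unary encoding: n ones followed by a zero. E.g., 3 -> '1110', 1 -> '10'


Encode each number as n ones followed by a terminating 0:
  7 -> 11111110 (8 bits)
  8 -> 111111110 (9 bits)
  3 -> 1110 (4 bits)
  2 -> 110 (3 bits)
  2 -> 110 (3 bits)
Total length = 8 + 9 + 4 + 3 + 3 = 27 bits.

Unary([7, 8, 3, 2, 2]) = 111111101111111101110110110 (27 bits)


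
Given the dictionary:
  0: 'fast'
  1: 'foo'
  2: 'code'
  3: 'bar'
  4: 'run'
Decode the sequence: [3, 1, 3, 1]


Look up each index in the dictionary:
  3 -> 'bar'
  1 -> 'foo'
  3 -> 'bar'
  1 -> 'foo'

Decoded: "bar foo bar foo"


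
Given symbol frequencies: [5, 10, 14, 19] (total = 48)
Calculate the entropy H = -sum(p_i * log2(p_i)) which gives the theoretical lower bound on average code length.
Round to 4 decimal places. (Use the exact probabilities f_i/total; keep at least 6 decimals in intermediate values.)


Per-symbol terms -p_i * log2(p_i) with p_i = f_i/48:
  p = 5/48 = 0.104167: log2(p) = -3.263034, -p*log2(p) = 0.339899
  p = 10/48 = 0.208333: log2(p) = -2.263034, -p*log2(p) = 0.471466
  p = 14/48 = 0.291667: log2(p) = -1.777608, -p*log2(p) = 0.518469
  p = 19/48 = 0.395833: log2(p) = -1.337035, -p*log2(p) = 0.529243
H = 0.339899 + 0.471466 + 0.518469 + 0.529243 = 1.859077

H = 1.8591 bits/symbol


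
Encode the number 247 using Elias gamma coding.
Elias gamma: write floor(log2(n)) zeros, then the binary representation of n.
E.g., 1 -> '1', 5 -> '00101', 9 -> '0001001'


num_bits = floor(log2(247)) + 1 = 8
leading_zeros = num_bits - 1 = 7
binary(247) = 11110111

Elias gamma(247) = '0000000' + '11110111' = 000000011110111 (15 bits)


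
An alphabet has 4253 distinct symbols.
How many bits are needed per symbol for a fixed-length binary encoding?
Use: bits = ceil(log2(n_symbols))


log2(4253) = 12.0543
Bracket: 2^12 = 4096 < 4253 <= 2^13 = 8192
So ceil(log2(4253)) = 13

bits = ceil(log2(4253)) = ceil(12.0543) = 13 bits


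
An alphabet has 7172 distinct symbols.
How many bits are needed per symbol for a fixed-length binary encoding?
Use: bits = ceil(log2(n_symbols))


log2(7172) = 12.8082
Bracket: 2^12 = 4096 < 7172 <= 2^13 = 8192
So ceil(log2(7172)) = 13

bits = ceil(log2(7172)) = ceil(12.8082) = 13 bits


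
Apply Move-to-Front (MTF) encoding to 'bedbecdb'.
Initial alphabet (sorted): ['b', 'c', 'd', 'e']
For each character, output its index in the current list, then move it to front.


MTF encoding:
'b': index 0 in ['b', 'c', 'd', 'e'] -> ['b', 'c', 'd', 'e']
'e': index 3 in ['b', 'c', 'd', 'e'] -> ['e', 'b', 'c', 'd']
'd': index 3 in ['e', 'b', 'c', 'd'] -> ['d', 'e', 'b', 'c']
'b': index 2 in ['d', 'e', 'b', 'c'] -> ['b', 'd', 'e', 'c']
'e': index 2 in ['b', 'd', 'e', 'c'] -> ['e', 'b', 'd', 'c']
'c': index 3 in ['e', 'b', 'd', 'c'] -> ['c', 'e', 'b', 'd']
'd': index 3 in ['c', 'e', 'b', 'd'] -> ['d', 'c', 'e', 'b']
'b': index 3 in ['d', 'c', 'e', 'b'] -> ['b', 'd', 'c', 'e']


Output: [0, 3, 3, 2, 2, 3, 3, 3]


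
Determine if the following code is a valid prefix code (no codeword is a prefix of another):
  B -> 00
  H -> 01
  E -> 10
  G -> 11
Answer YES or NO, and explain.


Checking each pair (does one codeword prefix another?):
  B='00' vs H='01': no prefix
  B='00' vs E='10': no prefix
  B='00' vs G='11': no prefix
  H='01' vs B='00': no prefix
  H='01' vs E='10': no prefix
  H='01' vs G='11': no prefix
  E='10' vs B='00': no prefix
  E='10' vs H='01': no prefix
  E='10' vs G='11': no prefix
  G='11' vs B='00': no prefix
  G='11' vs H='01': no prefix
  G='11' vs E='10': no prefix
No violation found over all pairs.

YES -- this is a valid prefix code. No codeword is a prefix of any other codeword.


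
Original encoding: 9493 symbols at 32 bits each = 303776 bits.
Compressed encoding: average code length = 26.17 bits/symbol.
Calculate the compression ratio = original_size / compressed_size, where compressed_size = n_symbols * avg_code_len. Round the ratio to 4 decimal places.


original_size = n_symbols * orig_bits = 9493 * 32 = 303776 bits
compressed_size = n_symbols * avg_code_len = 9493 * 26.17 = 248431.81 bits
ratio = original_size / compressed_size = 303776 / 248431.81 = 1.2228

Compression ratio = 1.2228


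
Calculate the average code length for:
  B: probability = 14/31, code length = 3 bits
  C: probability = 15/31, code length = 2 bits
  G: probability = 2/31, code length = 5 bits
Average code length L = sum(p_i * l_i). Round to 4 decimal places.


Weighted contributions p_i * l_i:
  B: (14/31) * 3 = 42/31
  C: (15/31) * 2 = 30/31
  G: (2/31) * 5 = 10/31
Sum = (42 + 30 + 10)/31 = 82/31

L = 82/31 = 2.6452 bits/symbol


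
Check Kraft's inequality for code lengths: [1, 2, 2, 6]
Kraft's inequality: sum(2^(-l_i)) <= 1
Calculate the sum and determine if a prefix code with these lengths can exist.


Sum = 2^(-1) + 2^(-2) + 2^(-2) + 2^(-6)
    = 0.5 + 0.25 + 0.25 + 0.015625
    = 65/64 = 1.015625
Since 1.015625 > 1, Kraft's inequality is NOT satisfied.
A prefix code with these lengths CANNOT exist.

Kraft sum = 1.015625. Not satisfied.


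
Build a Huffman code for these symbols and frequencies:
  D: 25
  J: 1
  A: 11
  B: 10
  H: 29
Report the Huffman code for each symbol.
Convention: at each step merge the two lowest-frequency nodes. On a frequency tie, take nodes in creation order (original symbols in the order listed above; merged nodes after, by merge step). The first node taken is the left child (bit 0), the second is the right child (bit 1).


Huffman tree construction:
Step 1: Merge J(1) + B(10) = 11
Step 2: Merge A(11) + (J+B)(11) = 22
Step 3: Merge (A+(J+B))(22) + D(25) = 47
Step 4: Merge H(29) + ((A+(J+B))+D)(47) = 76
Read each symbol's code off the tree from the root (left child = 0, right child = 1).

Codes:
  D: 11 (length 2)
  J: 1010 (length 4)
  A: 100 (length 3)
  B: 1011 (length 4)
  H: 0 (length 1)
Average code length: 156/76 = 2.0526 bits/symbol


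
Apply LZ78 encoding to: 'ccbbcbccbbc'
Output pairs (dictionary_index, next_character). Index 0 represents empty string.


LZ78 encoding steps:
Dictionary: {0: ''}
Step 1: w='' (idx 0), next='c' -> output (0, 'c'), add 'c' as idx 1
Step 2: w='c' (idx 1), next='b' -> output (1, 'b'), add 'cb' as idx 2
Step 3: w='' (idx 0), next='b' -> output (0, 'b'), add 'b' as idx 3
Step 4: w='cb' (idx 2), next='c' -> output (2, 'c'), add 'cbc' as idx 4
Step 5: w='cb' (idx 2), next='b' -> output (2, 'b'), add 'cbb' as idx 5
Step 6: w='c' (idx 1), end of input -> output (1, '')


Encoded: [(0, 'c'), (1, 'b'), (0, 'b'), (2, 'c'), (2, 'b'), (1, '')]


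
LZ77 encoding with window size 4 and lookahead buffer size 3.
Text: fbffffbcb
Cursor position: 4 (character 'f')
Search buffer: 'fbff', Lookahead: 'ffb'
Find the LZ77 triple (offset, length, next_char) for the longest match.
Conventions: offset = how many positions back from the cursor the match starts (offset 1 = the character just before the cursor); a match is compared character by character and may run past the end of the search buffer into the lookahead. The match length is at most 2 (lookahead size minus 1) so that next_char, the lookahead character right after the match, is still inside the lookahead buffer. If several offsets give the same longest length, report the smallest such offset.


Try each offset into the search buffer:
  offset=1 (pos 3, char 'f'): match length 2
  offset=2 (pos 2, char 'f'): match length 2
  offset=3 (pos 1, char 'b'): match length 0
  offset=4 (pos 0, char 'f'): match length 1
Longest match has length 2, found at offsets 1, 2; take the smallest, offset 1.
next_char = character at position 4 + 2 = 6 -> 'b'

Best match: offset=1, length=2 (matching 'ff' starting at position 3)
LZ77 triple: (1, 2, 'b')


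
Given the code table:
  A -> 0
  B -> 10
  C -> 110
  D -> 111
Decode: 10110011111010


Decoding:
10 -> B
110 -> C
0 -> A
111 -> D
110 -> C
10 -> B


Result: BCADCB


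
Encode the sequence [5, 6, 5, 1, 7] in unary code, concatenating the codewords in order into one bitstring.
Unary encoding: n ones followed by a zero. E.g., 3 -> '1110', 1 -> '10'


Encode each number as n ones followed by a terminating 0:
  5 -> 111110 (6 bits)
  6 -> 1111110 (7 bits)
  5 -> 111110 (6 bits)
  1 -> 10 (2 bits)
  7 -> 11111110 (8 bits)
Total length = 6 + 7 + 6 + 2 + 8 = 29 bits.

Unary([5, 6, 5, 1, 7]) = 11111011111101111101011111110 (29 bits)


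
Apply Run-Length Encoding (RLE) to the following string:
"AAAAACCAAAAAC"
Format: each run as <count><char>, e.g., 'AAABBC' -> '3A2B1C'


Scanning runs left to right:
  i=0: run of 'A' x 5 -> '5A'
  i=5: run of 'C' x 2 -> '2C'
  i=7: run of 'A' x 5 -> '5A'
  i=12: run of 'C' x 1 -> '1C'

RLE = 5A2C5A1C


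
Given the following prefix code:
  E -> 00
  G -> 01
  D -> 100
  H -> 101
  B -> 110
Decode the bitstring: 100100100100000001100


Decoding step by step:
Bits 100 -> D
Bits 100 -> D
Bits 100 -> D
Bits 100 -> D
Bits 00 -> E
Bits 00 -> E
Bits 01 -> G
Bits 100 -> D


Decoded message: DDDDEEGD


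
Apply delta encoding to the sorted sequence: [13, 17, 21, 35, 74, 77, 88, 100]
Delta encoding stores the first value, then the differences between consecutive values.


First value: 13
Deltas:
  17 - 13 = 4
  21 - 17 = 4
  35 - 21 = 14
  74 - 35 = 39
  77 - 74 = 3
  88 - 77 = 11
  100 - 88 = 12


Delta encoded: [13, 4, 4, 14, 39, 3, 11, 12]


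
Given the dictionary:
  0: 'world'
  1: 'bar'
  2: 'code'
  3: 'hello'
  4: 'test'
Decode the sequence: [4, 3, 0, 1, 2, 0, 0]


Look up each index in the dictionary:
  4 -> 'test'
  3 -> 'hello'
  0 -> 'world'
  1 -> 'bar'
  2 -> 'code'
  0 -> 'world'
  0 -> 'world'

Decoded: "test hello world bar code world world"


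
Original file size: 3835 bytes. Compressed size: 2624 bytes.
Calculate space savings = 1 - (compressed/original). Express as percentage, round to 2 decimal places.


ratio = compressed/original = 2624/3835 = 0.684224
savings = 1 - ratio = 1 - 0.684224 = 0.315776
as a percentage: 0.315776 * 100 = 31.58%

Space savings = 1 - 2624/3835 = 31.58%


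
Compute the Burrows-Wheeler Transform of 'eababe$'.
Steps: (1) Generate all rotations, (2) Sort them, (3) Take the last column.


Rotations (sorted):
  0: $eababe -> last char: e
  1: ababe$e -> last char: e
  2: abe$eab -> last char: b
  3: babe$ea -> last char: a
  4: be$eaba -> last char: a
  5: e$eabab -> last char: b
  6: eababe$ -> last char: $


BWT = eebaab$


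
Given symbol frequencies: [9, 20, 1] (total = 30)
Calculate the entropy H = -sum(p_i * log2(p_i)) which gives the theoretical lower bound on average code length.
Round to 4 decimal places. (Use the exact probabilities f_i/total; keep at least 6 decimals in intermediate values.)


Per-symbol terms -p_i * log2(p_i) with p_i = f_i/30:
  p = 9/30 = 0.300000: log2(p) = -1.736966, -p*log2(p) = 0.521090
  p = 20/30 = 0.666667: log2(p) = -0.584963, -p*log2(p) = 0.389975
  p = 1/30 = 0.033333: log2(p) = -4.906891, -p*log2(p) = 0.163563
H = 0.521090 + 0.389975 + 0.163563 = 1.074628

H = 1.0746 bits/symbol


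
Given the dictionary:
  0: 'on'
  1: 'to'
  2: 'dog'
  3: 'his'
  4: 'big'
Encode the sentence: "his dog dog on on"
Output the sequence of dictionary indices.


Look up each word in the dictionary:
  'his' -> 3
  'dog' -> 2
  'dog' -> 2
  'on' -> 0
  'on' -> 0

Encoded: [3, 2, 2, 0, 0]


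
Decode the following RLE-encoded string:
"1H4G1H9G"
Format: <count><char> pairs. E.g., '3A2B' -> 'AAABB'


Expanding each <count><char> pair:
  1H -> 'H'
  4G -> 'GGGG'
  1H -> 'H'
  9G -> 'GGGGGGGGG'

Decoded = HGGGGHGGGGGGGGG


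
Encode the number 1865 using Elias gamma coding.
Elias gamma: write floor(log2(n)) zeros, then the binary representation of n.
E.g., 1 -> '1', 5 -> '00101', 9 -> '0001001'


num_bits = floor(log2(1865)) + 1 = 11
leading_zeros = num_bits - 1 = 10
binary(1865) = 11101001001

Elias gamma(1865) = '0000000000' + '11101001001' = 000000000011101001001 (21 bits)


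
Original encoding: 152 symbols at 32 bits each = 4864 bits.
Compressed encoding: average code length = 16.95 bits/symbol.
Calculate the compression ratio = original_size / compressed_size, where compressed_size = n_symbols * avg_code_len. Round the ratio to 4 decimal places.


original_size = n_symbols * orig_bits = 152 * 32 = 4864 bits
compressed_size = n_symbols * avg_code_len = 152 * 16.95 = 2576.4 bits
ratio = original_size / compressed_size = 4864 / 2576.4 = 1.8879

Compression ratio = 1.8879


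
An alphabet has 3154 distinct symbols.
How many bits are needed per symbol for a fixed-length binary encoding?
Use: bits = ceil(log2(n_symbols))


log2(3154) = 11.623
Bracket: 2^11 = 2048 < 3154 <= 2^12 = 4096
So ceil(log2(3154)) = 12

bits = ceil(log2(3154)) = ceil(11.623) = 12 bits


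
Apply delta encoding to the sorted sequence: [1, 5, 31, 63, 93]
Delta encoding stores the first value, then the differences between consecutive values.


First value: 1
Deltas:
  5 - 1 = 4
  31 - 5 = 26
  63 - 31 = 32
  93 - 63 = 30


Delta encoded: [1, 4, 26, 32, 30]


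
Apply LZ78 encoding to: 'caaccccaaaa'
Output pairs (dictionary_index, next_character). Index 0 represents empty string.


LZ78 encoding steps:
Dictionary: {0: ''}
Step 1: w='' (idx 0), next='c' -> output (0, 'c'), add 'c' as idx 1
Step 2: w='' (idx 0), next='a' -> output (0, 'a'), add 'a' as idx 2
Step 3: w='a' (idx 2), next='c' -> output (2, 'c'), add 'ac' as idx 3
Step 4: w='c' (idx 1), next='c' -> output (1, 'c'), add 'cc' as idx 4
Step 5: w='c' (idx 1), next='a' -> output (1, 'a'), add 'ca' as idx 5
Step 6: w='a' (idx 2), next='a' -> output (2, 'a'), add 'aa' as idx 6
Step 7: w='a' (idx 2), end of input -> output (2, '')


Encoded: [(0, 'c'), (0, 'a'), (2, 'c'), (1, 'c'), (1, 'a'), (2, 'a'), (2, '')]


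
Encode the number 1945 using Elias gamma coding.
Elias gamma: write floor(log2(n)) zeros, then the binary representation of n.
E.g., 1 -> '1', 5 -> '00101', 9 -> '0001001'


num_bits = floor(log2(1945)) + 1 = 11
leading_zeros = num_bits - 1 = 10
binary(1945) = 11110011001

Elias gamma(1945) = '0000000000' + '11110011001' = 000000000011110011001 (21 bits)


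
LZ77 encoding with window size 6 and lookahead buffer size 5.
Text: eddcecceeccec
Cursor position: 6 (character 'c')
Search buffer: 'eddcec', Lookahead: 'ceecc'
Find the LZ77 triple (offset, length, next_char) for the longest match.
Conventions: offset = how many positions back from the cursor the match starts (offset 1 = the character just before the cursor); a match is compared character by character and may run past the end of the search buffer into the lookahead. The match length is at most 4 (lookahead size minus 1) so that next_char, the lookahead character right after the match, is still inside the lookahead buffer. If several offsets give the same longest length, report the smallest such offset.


Try each offset into the search buffer:
  offset=1 (pos 5, char 'c'): match length 1
  offset=2 (pos 4, char 'e'): match length 0
  offset=3 (pos 3, char 'c'): match length 2
  offset=4 (pos 2, char 'd'): match length 0
  offset=5 (pos 1, char 'd'): match length 0
  offset=6 (pos 0, char 'e'): match length 0
Longest match has length 2 at offset 3.
next_char = character at position 6 + 2 = 8 -> 'e'

Best match: offset=3, length=2 (matching 'ce' starting at position 3)
LZ77 triple: (3, 2, 'e')


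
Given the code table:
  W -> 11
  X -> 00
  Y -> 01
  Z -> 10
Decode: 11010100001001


Decoding:
11 -> W
01 -> Y
01 -> Y
00 -> X
00 -> X
10 -> Z
01 -> Y


Result: WYYXXZY


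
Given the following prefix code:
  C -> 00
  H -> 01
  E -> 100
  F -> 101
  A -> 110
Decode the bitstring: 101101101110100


Decoding step by step:
Bits 101 -> F
Bits 101 -> F
Bits 101 -> F
Bits 110 -> A
Bits 100 -> E


Decoded message: FFFAE


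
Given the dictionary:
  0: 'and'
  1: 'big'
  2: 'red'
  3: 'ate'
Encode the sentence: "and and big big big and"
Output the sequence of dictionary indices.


Look up each word in the dictionary:
  'and' -> 0
  'and' -> 0
  'big' -> 1
  'big' -> 1
  'big' -> 1
  'and' -> 0

Encoded: [0, 0, 1, 1, 1, 0]


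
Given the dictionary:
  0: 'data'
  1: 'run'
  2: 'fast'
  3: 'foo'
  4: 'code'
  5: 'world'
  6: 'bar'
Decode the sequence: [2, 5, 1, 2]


Look up each index in the dictionary:
  2 -> 'fast'
  5 -> 'world'
  1 -> 'run'
  2 -> 'fast'

Decoded: "fast world run fast"


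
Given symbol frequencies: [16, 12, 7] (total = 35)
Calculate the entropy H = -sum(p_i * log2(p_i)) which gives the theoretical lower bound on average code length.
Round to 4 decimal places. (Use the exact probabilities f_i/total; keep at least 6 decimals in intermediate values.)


Per-symbol terms -p_i * log2(p_i) with p_i = f_i/35:
  p = 16/35 = 0.457143: log2(p) = -1.129283, -p*log2(p) = 0.516244
  p = 12/35 = 0.342857: log2(p) = -1.544321, -p*log2(p) = 0.529481
  p = 7/35 = 0.200000: log2(p) = -2.321928, -p*log2(p) = 0.464386
H = 0.516244 + 0.529481 + 0.464386 = 1.510111

H = 1.5101 bits/symbol


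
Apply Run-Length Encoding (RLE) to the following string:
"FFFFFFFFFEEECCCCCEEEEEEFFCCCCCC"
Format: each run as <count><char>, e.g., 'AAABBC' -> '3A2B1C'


Scanning runs left to right:
  i=0: run of 'F' x 9 -> '9F'
  i=9: run of 'E' x 3 -> '3E'
  i=12: run of 'C' x 5 -> '5C'
  i=17: run of 'E' x 6 -> '6E'
  i=23: run of 'F' x 2 -> '2F'
  i=25: run of 'C' x 6 -> '6C'

RLE = 9F3E5C6E2F6C


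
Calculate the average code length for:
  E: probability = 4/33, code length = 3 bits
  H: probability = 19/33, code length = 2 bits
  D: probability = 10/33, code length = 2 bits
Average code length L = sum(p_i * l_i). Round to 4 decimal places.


Weighted contributions p_i * l_i:
  E: (4/33) * 3 = 12/33
  H: (19/33) * 2 = 38/33
  D: (10/33) * 2 = 20/33
Sum = (12 + 38 + 20)/33 = 70/33

L = 70/33 = 2.1212 bits/symbol


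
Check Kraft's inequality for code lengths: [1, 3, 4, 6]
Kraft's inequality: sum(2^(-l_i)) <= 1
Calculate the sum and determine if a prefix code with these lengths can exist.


Sum = 2^(-1) + 2^(-3) + 2^(-4) + 2^(-6)
    = 0.5 + 0.125 + 0.0625 + 0.015625
    = 45/64 = 0.703125
Since 0.703125 <= 1, Kraft's inequality IS satisfied.
A prefix code with these lengths CAN exist.

Kraft sum = 0.703125. Satisfied.


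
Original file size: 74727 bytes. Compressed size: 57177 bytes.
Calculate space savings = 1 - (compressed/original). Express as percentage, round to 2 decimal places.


ratio = compressed/original = 57177/74727 = 0.765145
savings = 1 - ratio = 1 - 0.765145 = 0.234855
as a percentage: 0.234855 * 100 = 23.49%

Space savings = 1 - 57177/74727 = 23.49%


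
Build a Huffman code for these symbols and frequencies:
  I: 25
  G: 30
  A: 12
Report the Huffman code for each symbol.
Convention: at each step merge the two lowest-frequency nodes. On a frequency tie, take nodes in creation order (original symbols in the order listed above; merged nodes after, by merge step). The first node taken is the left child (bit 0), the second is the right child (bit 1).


Huffman tree construction:
Step 1: Merge A(12) + I(25) = 37
Step 2: Merge G(30) + (A+I)(37) = 67
Read each symbol's code off the tree from the root (left child = 0, right child = 1).

Codes:
  I: 11 (length 2)
  G: 0 (length 1)
  A: 10 (length 2)
Average code length: 104/67 = 1.5522 bits/symbol


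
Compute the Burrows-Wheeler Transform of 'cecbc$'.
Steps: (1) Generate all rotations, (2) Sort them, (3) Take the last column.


Rotations (sorted):
  0: $cecbc -> last char: c
  1: bc$cec -> last char: c
  2: c$cecb -> last char: b
  3: cbc$ce -> last char: e
  4: cecbc$ -> last char: $
  5: ecbc$c -> last char: c


BWT = ccbe$c


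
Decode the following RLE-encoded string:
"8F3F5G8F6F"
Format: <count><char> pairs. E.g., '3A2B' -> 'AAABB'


Expanding each <count><char> pair:
  8F -> 'FFFFFFFF'
  3F -> 'FFF'
  5G -> 'GGGGG'
  8F -> 'FFFFFFFF'
  6F -> 'FFFFFF'

Decoded = FFFFFFFFFFFGGGGGFFFFFFFFFFFFFF


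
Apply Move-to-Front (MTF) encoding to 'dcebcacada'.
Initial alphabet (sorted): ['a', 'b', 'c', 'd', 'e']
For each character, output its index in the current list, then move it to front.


MTF encoding:
'd': index 3 in ['a', 'b', 'c', 'd', 'e'] -> ['d', 'a', 'b', 'c', 'e']
'c': index 3 in ['d', 'a', 'b', 'c', 'e'] -> ['c', 'd', 'a', 'b', 'e']
'e': index 4 in ['c', 'd', 'a', 'b', 'e'] -> ['e', 'c', 'd', 'a', 'b']
'b': index 4 in ['e', 'c', 'd', 'a', 'b'] -> ['b', 'e', 'c', 'd', 'a']
'c': index 2 in ['b', 'e', 'c', 'd', 'a'] -> ['c', 'b', 'e', 'd', 'a']
'a': index 4 in ['c', 'b', 'e', 'd', 'a'] -> ['a', 'c', 'b', 'e', 'd']
'c': index 1 in ['a', 'c', 'b', 'e', 'd'] -> ['c', 'a', 'b', 'e', 'd']
'a': index 1 in ['c', 'a', 'b', 'e', 'd'] -> ['a', 'c', 'b', 'e', 'd']
'd': index 4 in ['a', 'c', 'b', 'e', 'd'] -> ['d', 'a', 'c', 'b', 'e']
'a': index 1 in ['d', 'a', 'c', 'b', 'e'] -> ['a', 'd', 'c', 'b', 'e']


Output: [3, 3, 4, 4, 2, 4, 1, 1, 4, 1]


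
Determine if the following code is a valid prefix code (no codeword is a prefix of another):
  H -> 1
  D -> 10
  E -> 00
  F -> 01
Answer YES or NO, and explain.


Checking each pair (does one codeword prefix another?):
  H='1' vs D='10': prefix -- VIOLATION

NO -- this is NOT a valid prefix code. H (1) is a prefix of D (10).


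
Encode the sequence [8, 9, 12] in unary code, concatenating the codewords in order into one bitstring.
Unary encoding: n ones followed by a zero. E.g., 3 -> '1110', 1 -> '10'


Encode each number as n ones followed by a terminating 0:
  8 -> 111111110 (9 bits)
  9 -> 1111111110 (10 bits)
  12 -> 1111111111110 (13 bits)
Total length = 9 + 10 + 13 = 32 bits.

Unary([8, 9, 12]) = 11111111011111111101111111111110 (32 bits)


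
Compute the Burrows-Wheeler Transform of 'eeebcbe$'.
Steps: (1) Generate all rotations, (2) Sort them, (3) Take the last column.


Rotations (sorted):
  0: $eeebcbe -> last char: e
  1: bcbe$eee -> last char: e
  2: be$eeebc -> last char: c
  3: cbe$eeeb -> last char: b
  4: e$eeebcb -> last char: b
  5: ebcbe$ee -> last char: e
  6: eebcbe$e -> last char: e
  7: eeebcbe$ -> last char: $


BWT = eecbbee$


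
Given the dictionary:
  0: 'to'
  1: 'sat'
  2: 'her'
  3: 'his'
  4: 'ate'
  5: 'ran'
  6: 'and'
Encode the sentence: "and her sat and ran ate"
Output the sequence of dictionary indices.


Look up each word in the dictionary:
  'and' -> 6
  'her' -> 2
  'sat' -> 1
  'and' -> 6
  'ran' -> 5
  'ate' -> 4

Encoded: [6, 2, 1, 6, 5, 4]


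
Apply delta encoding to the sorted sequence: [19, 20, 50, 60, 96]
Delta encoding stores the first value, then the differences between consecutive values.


First value: 19
Deltas:
  20 - 19 = 1
  50 - 20 = 30
  60 - 50 = 10
  96 - 60 = 36


Delta encoded: [19, 1, 30, 10, 36]


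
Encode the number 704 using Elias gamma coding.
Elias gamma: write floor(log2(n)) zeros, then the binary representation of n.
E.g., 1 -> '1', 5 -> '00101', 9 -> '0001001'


num_bits = floor(log2(704)) + 1 = 10
leading_zeros = num_bits - 1 = 9
binary(704) = 1011000000

Elias gamma(704) = '000000000' + '1011000000' = 0000000001011000000 (19 bits)


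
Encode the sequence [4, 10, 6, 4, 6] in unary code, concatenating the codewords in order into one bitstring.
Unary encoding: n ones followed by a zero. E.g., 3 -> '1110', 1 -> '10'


Encode each number as n ones followed by a terminating 0:
  4 -> 11110 (5 bits)
  10 -> 11111111110 (11 bits)
  6 -> 1111110 (7 bits)
  4 -> 11110 (5 bits)
  6 -> 1111110 (7 bits)
Total length = 5 + 11 + 7 + 5 + 7 = 35 bits.

Unary([4, 10, 6, 4, 6]) = 11110111111111101111110111101111110 (35 bits)


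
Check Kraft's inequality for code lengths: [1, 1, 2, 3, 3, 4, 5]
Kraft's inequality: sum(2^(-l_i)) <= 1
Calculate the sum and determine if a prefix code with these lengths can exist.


Sum = 2^(-1) + 2^(-1) + 2^(-2) + 2^(-3) + 2^(-3) + 2^(-4) + 2^(-5)
    = 0.5 + 0.5 + 0.25 + 0.125 + 0.125 + 0.0625 + 0.03125
    = 51/32 = 1.59375
Since 1.59375 > 1, Kraft's inequality is NOT satisfied.
A prefix code with these lengths CANNOT exist.

Kraft sum = 1.59375. Not satisfied.


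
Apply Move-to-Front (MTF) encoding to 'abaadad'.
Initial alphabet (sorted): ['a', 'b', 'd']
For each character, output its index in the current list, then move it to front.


MTF encoding:
'a': index 0 in ['a', 'b', 'd'] -> ['a', 'b', 'd']
'b': index 1 in ['a', 'b', 'd'] -> ['b', 'a', 'd']
'a': index 1 in ['b', 'a', 'd'] -> ['a', 'b', 'd']
'a': index 0 in ['a', 'b', 'd'] -> ['a', 'b', 'd']
'd': index 2 in ['a', 'b', 'd'] -> ['d', 'a', 'b']
'a': index 1 in ['d', 'a', 'b'] -> ['a', 'd', 'b']
'd': index 1 in ['a', 'd', 'b'] -> ['d', 'a', 'b']


Output: [0, 1, 1, 0, 2, 1, 1]


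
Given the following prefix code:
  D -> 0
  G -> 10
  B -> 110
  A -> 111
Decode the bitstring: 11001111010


Decoding step by step:
Bits 110 -> B
Bits 0 -> D
Bits 111 -> A
Bits 10 -> G
Bits 10 -> G


Decoded message: BDAGG


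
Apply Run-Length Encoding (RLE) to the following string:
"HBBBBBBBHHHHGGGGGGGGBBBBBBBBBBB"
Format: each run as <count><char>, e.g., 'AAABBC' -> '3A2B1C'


Scanning runs left to right:
  i=0: run of 'H' x 1 -> '1H'
  i=1: run of 'B' x 7 -> '7B'
  i=8: run of 'H' x 4 -> '4H'
  i=12: run of 'G' x 8 -> '8G'
  i=20: run of 'B' x 11 -> '11B'

RLE = 1H7B4H8G11B


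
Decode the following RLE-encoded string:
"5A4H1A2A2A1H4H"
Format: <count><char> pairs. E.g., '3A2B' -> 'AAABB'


Expanding each <count><char> pair:
  5A -> 'AAAAA'
  4H -> 'HHHH'
  1A -> 'A'
  2A -> 'AA'
  2A -> 'AA'
  1H -> 'H'
  4H -> 'HHHH'

Decoded = AAAAAHHHHAAAAAHHHHH


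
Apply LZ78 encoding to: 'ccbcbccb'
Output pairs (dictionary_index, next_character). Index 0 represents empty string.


LZ78 encoding steps:
Dictionary: {0: ''}
Step 1: w='' (idx 0), next='c' -> output (0, 'c'), add 'c' as idx 1
Step 2: w='c' (idx 1), next='b' -> output (1, 'b'), add 'cb' as idx 2
Step 3: w='cb' (idx 2), next='c' -> output (2, 'c'), add 'cbc' as idx 3
Step 4: w='cb' (idx 2), end of input -> output (2, '')


Encoded: [(0, 'c'), (1, 'b'), (2, 'c'), (2, '')]


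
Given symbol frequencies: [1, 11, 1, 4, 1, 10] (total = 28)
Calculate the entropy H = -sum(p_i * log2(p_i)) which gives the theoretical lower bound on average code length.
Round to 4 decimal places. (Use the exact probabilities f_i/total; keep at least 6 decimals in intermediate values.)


Per-symbol terms -p_i * log2(p_i) with p_i = f_i/28:
  p = 1/28 = 0.035714: log2(p) = -4.807355, -p*log2(p) = 0.171691
  p = 11/28 = 0.392857: log2(p) = -1.347923, -p*log2(p) = 0.529541
  p = 1/28 = 0.035714: log2(p) = -4.807355, -p*log2(p) = 0.171691
  p = 4/28 = 0.142857: log2(p) = -2.807355, -p*log2(p) = 0.401051
  p = 1/28 = 0.035714: log2(p) = -4.807355, -p*log2(p) = 0.171691
  p = 10/28 = 0.357143: log2(p) = -1.485427, -p*log2(p) = 0.530510
H = 0.171691 + 0.529541 + 0.171691 + 0.401051 + 0.171691 + 0.530510 = 1.976175

H = 1.9762 bits/symbol


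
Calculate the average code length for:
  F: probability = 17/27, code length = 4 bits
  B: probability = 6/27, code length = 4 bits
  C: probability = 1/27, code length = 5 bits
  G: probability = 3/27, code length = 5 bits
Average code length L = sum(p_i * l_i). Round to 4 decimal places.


Weighted contributions p_i * l_i:
  F: (17/27) * 4 = 68/27
  B: (6/27) * 4 = 24/27
  C: (1/27) * 5 = 5/27
  G: (3/27) * 5 = 15/27
Sum = (68 + 24 + 5 + 15)/27 = 112/27

L = 112/27 = 4.1481 bits/symbol


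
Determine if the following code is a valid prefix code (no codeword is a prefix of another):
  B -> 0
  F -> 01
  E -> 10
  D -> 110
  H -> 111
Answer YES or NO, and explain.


Checking each pair (does one codeword prefix another?):
  B='0' vs F='01': prefix -- VIOLATION

NO -- this is NOT a valid prefix code. B (0) is a prefix of F (01).


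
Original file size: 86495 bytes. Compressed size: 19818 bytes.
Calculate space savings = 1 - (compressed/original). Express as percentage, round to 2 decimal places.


ratio = compressed/original = 19818/86495 = 0.229123
savings = 1 - ratio = 1 - 0.229123 = 0.770877
as a percentage: 0.770877 * 100 = 77.09%

Space savings = 1 - 19818/86495 = 77.09%


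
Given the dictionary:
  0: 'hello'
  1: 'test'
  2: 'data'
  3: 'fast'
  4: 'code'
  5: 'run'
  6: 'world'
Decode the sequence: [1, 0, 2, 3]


Look up each index in the dictionary:
  1 -> 'test'
  0 -> 'hello'
  2 -> 'data'
  3 -> 'fast'

Decoded: "test hello data fast"


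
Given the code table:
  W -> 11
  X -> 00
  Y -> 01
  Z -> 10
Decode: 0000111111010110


Decoding:
00 -> X
00 -> X
11 -> W
11 -> W
11 -> W
01 -> Y
01 -> Y
10 -> Z


Result: XXWWWYYZ


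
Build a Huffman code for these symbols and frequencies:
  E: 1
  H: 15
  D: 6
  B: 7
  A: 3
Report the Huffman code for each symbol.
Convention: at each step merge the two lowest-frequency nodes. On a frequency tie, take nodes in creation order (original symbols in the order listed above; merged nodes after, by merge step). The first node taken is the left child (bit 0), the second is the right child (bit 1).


Huffman tree construction:
Step 1: Merge E(1) + A(3) = 4
Step 2: Merge (E+A)(4) + D(6) = 10
Step 3: Merge B(7) + ((E+A)+D)(10) = 17
Step 4: Merge H(15) + (B+((E+A)+D))(17) = 32
Read each symbol's code off the tree from the root (left child = 0, right child = 1).

Codes:
  E: 1100 (length 4)
  H: 0 (length 1)
  D: 111 (length 3)
  B: 10 (length 2)
  A: 1101 (length 4)
Average code length: 63/32 = 1.9688 bits/symbol


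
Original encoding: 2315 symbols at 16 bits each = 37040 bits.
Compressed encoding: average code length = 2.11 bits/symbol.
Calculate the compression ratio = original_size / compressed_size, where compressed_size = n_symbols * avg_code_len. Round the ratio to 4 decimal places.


original_size = n_symbols * orig_bits = 2315 * 16 = 37040 bits
compressed_size = n_symbols * avg_code_len = 2315 * 2.11 = 4884.65 bits
ratio = original_size / compressed_size = 37040 / 4884.65 = 7.5829

Compression ratio = 7.5829


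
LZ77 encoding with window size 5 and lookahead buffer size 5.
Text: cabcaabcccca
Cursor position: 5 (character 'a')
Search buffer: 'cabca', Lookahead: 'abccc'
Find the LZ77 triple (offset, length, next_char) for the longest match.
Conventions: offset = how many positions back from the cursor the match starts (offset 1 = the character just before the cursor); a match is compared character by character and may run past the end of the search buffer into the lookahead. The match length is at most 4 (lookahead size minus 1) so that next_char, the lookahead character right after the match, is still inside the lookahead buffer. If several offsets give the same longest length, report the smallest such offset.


Try each offset into the search buffer:
  offset=1 (pos 4, char 'a'): match length 1
  offset=2 (pos 3, char 'c'): match length 0
  offset=3 (pos 2, char 'b'): match length 0
  offset=4 (pos 1, char 'a'): match length 3
  offset=5 (pos 0, char 'c'): match length 0
Longest match has length 3 at offset 4.
next_char = character at position 5 + 3 = 8 -> 'c'

Best match: offset=4, length=3 (matching 'abc' starting at position 1)
LZ77 triple: (4, 3, 'c')


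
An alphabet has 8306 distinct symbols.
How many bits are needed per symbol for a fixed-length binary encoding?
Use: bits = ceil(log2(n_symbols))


log2(8306) = 13.0199
Bracket: 2^13 = 8192 < 8306 <= 2^14 = 16384
So ceil(log2(8306)) = 14

bits = ceil(log2(8306)) = ceil(13.0199) = 14 bits


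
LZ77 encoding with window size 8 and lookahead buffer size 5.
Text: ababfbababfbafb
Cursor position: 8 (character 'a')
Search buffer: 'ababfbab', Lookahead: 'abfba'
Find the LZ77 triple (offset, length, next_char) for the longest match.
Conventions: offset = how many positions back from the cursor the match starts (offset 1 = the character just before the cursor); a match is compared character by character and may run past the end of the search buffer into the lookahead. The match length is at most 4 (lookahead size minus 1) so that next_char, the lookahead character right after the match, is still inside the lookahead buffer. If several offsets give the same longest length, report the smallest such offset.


Try each offset into the search buffer:
  offset=1 (pos 7, char 'b'): match length 0
  offset=2 (pos 6, char 'a'): match length 2
  offset=3 (pos 5, char 'b'): match length 0
  offset=4 (pos 4, char 'f'): match length 0
  offset=5 (pos 3, char 'b'): match length 0
  offset=6 (pos 2, char 'a'): match length 4
  offset=7 (pos 1, char 'b'): match length 0
  offset=8 (pos 0, char 'a'): match length 2
Longest match has length 4 at offset 6.
next_char = character at position 8 + 4 = 12 -> 'a'

Best match: offset=6, length=4 (matching 'abfb' starting at position 2)
LZ77 triple: (6, 4, 'a')
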